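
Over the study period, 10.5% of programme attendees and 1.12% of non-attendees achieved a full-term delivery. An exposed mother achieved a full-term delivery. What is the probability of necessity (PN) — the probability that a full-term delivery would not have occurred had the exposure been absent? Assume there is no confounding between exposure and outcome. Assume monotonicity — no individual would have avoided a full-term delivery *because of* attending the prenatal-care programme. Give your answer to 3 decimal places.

p₁ = 0.105, p₀ = 0.0112.
Under exogeneity and monotonicity, PN = (p₁ − p₀) / p₁.
PN = (0.105 − 0.0112) / 0.105 = 0.0938 / 0.105 ≈ 0.8933

PN ≈ 0.893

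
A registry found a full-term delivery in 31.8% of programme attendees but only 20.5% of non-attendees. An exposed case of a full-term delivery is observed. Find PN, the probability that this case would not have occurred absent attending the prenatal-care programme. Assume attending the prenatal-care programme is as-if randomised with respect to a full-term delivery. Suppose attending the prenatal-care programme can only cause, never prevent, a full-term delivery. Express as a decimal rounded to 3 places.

PN ≈ 0.355

p₁ = 0.318, p₀ = 0.205.
Under exogeneity and monotonicity, PN = (p₁ − p₀) / p₁.
PN = (0.318 − 0.205) / 0.318 = 0.113 / 0.318 ≈ 0.3553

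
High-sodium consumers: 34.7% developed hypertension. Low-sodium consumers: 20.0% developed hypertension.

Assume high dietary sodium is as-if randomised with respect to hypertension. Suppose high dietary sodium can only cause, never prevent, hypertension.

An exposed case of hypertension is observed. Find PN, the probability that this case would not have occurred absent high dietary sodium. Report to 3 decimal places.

PN ≈ 0.424

p₁ = 0.347, p₀ = 0.2.
Under exogeneity and monotonicity, PN = (p₁ − p₀) / p₁.
PN = (0.347 − 0.2) / 0.347 = 0.147 / 0.347 ≈ 0.4236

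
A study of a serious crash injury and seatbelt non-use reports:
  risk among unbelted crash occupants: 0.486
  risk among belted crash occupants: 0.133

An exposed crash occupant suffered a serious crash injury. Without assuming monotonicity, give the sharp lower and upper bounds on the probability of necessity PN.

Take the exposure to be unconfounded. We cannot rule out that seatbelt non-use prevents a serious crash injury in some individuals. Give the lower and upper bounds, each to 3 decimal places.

Let p₁ = 0.486, p₀ = 0.133.
Under exogeneity alone the bounds on PN are max{0,(p₁−p₀)/p₁} ≤ PN ≤ min{1,(1−p₀)/p₁}.
  lower = (p₁ − p₀)/p₁ = 0.353 / 0.486 ≈ 0.7263
  upper = min{1, (1 − p₀)/p₁} = 0.867 / 0.486 ≈ 1.7840 → capped at 1

0.726 ≤ PN ≤ 1.000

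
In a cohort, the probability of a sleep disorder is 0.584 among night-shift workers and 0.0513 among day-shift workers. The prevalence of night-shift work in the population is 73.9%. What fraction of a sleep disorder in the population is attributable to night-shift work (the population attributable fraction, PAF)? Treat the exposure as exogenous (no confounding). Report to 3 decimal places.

Let p₁ = 0.584, p₀ = 0.0513.
Overall risk P(Y=1) = π·p₁ + (1−π)·p₀ = 0.739×0.584 + 0.261×0.0513 = 0.44497.
Under exogeneity, PAF = [P(Y=1) − p₀] / P(Y=1).
PAF = (0.44497 − 0.0513) / 0.44497 ≈ 0.8847

PAF ≈ 0.885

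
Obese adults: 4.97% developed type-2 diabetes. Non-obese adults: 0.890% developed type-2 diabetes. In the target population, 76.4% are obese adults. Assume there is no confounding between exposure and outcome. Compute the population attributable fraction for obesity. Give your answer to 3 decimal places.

PAF ≈ 0.778

p₁ = 0.0497, p₀ = 0.0089.
Overall risk P(Y=1) = π·p₁ + (1−π)·p₀ = 0.764×0.0497 + 0.236×0.0089 = 0.040071.
Under exogeneity, PAF = [P(Y=1) − p₀] / P(Y=1).
PAF = (0.040071 − 0.0089) / 0.040071 ≈ 0.7779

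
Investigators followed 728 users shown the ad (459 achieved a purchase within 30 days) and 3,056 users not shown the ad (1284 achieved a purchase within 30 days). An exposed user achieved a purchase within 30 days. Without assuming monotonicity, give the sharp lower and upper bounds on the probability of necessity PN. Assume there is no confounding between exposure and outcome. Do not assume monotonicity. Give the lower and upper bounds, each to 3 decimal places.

0.334 ≤ PN ≤ 0.920

p₁ = P(outcome | exposed) = 459/728 = 0.63049
p₀ = P(outcome | unexposed) = 1284/3056 = 0.42016
Under exogeneity alone the bounds on PN are max{0,(p₁−p₀)/p₁} ≤ PN ≤ min{1,(1−p₀)/p₁}.
  lower = (p₁ − p₀)/p₁ = 0.21034 / 0.63049 ≈ 0.3336
  upper = min{1, (1 − p₀)/p₁} = 0.57984 / 0.63049 ≈ 0.9197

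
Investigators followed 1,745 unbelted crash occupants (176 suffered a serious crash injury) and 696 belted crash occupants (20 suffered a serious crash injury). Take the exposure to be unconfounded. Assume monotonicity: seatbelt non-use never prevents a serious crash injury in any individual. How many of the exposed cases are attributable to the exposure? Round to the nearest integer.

p₁ = P(outcome | exposed) = 176/1745 = 0.10086
p₀ = P(outcome | unexposed) = 20/696 = 0.028736
PN = (p₁ − p₀)/p₁ = (0.10086 − 0.028736) / 0.10086 ≈ 0.71509.
Attributable cases ≈ PN × (exposed cases) = 0.71509 × 176 ≈ 125.86.

about 126 cases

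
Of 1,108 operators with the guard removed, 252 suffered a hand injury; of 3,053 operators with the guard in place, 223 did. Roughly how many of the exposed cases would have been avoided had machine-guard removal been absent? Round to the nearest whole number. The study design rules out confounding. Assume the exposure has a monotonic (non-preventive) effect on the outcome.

about 171 cases

p₁ = P(outcome | exposed) = 252/1108 = 0.22744
p₀ = P(outcome | unexposed) = 223/3053 = 0.073043
PN = (p₁ − p₀)/p₁ = (0.22744 − 0.073043) / 0.22744 ≈ 0.67884.
Attributable cases ≈ PN × (exposed cases) = 0.67884 × 252 ≈ 171.07.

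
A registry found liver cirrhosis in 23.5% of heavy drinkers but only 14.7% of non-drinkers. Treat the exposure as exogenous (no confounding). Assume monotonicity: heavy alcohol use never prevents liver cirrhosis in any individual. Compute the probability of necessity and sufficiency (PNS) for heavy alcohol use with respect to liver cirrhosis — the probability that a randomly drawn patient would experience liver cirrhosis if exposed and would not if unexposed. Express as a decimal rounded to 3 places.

p₁ = 0.235, p₀ = 0.147.
Under exogeneity and monotonicity, PNS = p₁ − p₀.
PNS = 0.235 − 0.147 = 0.088

PNS ≈ 0.088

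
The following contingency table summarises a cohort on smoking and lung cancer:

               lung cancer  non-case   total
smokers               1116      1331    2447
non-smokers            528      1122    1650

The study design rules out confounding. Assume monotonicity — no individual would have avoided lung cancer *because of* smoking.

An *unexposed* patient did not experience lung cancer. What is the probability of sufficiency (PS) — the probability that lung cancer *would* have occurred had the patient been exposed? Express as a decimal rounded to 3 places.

PS ≈ 0.200

p₁ = P(outcome | exposed) = 1116/2447 = 0.45607
p₀ = P(outcome | unexposed) = 528/1650 = 0.32
Under exogeneity and monotonicity, PS = (p₁ − p₀) / (1 − p₀).
PS = (0.45607 − 0.32) / (1 − 0.32) = 0.13607 / 0.68 ≈ 0.2001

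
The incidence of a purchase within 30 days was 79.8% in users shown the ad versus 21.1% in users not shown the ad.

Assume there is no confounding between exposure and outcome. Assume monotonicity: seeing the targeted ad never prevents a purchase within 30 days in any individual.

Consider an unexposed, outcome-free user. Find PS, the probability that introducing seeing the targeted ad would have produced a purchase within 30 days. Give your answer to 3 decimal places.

PS ≈ 0.744

p₁ = 0.798, p₀ = 0.211.
Under exogeneity and monotonicity, PS = (p₁ − p₀) / (1 − p₀).
PS = (0.798 − 0.211) / (1 − 0.211) = 0.587 / 0.789 ≈ 0.7440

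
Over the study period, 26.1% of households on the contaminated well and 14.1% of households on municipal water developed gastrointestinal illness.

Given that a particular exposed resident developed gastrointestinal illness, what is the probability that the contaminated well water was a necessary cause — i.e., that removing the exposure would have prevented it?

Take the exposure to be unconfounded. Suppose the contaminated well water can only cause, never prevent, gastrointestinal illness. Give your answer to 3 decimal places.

PN ≈ 0.460

p₁ = 0.261, p₀ = 0.141.
Under exogeneity and monotonicity, PN = (p₁ − p₀) / p₁.
PN = (0.261 − 0.141) / 0.261 = 0.12 / 0.261 ≈ 0.4598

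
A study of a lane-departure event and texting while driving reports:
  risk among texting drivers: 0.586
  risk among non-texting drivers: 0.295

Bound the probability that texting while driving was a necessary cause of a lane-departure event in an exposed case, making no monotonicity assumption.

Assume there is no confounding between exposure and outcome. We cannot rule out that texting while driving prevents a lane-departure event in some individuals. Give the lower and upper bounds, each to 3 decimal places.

Let p₁ = 0.586, p₀ = 0.295.
Under exogeneity alone the bounds on PN are max{0,(p₁−p₀)/p₁} ≤ PN ≤ min{1,(1−p₀)/p₁}.
  lower = (p₁ − p₀)/p₁ = 0.291 / 0.586 ≈ 0.4966
  upper = min{1, (1 − p₀)/p₁} = 0.705 / 0.586 ≈ 1.2031 → capped at 1

0.497 ≤ PN ≤ 1.000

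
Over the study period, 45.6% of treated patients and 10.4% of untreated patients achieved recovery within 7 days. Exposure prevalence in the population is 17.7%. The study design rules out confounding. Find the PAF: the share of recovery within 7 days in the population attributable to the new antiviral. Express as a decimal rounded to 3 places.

p₁ = 0.456, p₀ = 0.104.
Overall risk P(Y=1) = π·p₁ + (1−π)·p₀ = 0.177×0.456 + 0.823×0.104 = 0.1663.
Under exogeneity, PAF = [P(Y=1) − p₀] / P(Y=1).
PAF = (0.1663 − 0.104) / 0.1663 ≈ 0.3746

PAF ≈ 0.375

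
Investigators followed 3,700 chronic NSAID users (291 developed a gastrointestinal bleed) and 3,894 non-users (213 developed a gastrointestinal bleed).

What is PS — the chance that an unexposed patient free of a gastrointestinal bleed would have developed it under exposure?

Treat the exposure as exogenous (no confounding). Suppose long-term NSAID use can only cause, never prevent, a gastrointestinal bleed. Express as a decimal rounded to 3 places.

p₁ = P(outcome | exposed) = 291/3700 = 0.078649
p₀ = P(outcome | unexposed) = 213/3894 = 0.0547
Under exogeneity and monotonicity, PS = (p₁ − p₀) / (1 − p₀).
PS = (0.078649 − 0.0547) / (1 − 0.0547) = 0.023949 / 0.9453 ≈ 0.0253

PS ≈ 0.025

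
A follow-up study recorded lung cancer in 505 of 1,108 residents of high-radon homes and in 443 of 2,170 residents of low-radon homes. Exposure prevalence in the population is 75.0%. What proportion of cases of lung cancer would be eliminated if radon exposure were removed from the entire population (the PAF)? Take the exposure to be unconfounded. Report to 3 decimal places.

p₁ = P(outcome | exposed) = 505/1108 = 0.45578
p₀ = P(outcome | unexposed) = 443/2170 = 0.20415
Overall risk P(Y=1) = π·p₁ + (1−π)·p₀ = 0.75×0.45578 + 0.25×0.20415 = 0.39287.
Under exogeneity, PAF = [P(Y=1) − p₀] / P(Y=1).
PAF = (0.39287 − 0.20415) / 0.39287 ≈ 0.4804

PAF ≈ 0.480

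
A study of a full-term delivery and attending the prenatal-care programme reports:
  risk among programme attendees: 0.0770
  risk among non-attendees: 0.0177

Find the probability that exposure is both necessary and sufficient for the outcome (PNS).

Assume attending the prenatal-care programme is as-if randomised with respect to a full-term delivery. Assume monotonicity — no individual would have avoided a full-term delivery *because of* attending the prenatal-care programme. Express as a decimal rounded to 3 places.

PNS ≈ 0.059

Let p₁ = 0.077, p₀ = 0.0177.
Under exogeneity and monotonicity, PNS = p₁ − p₀.
PNS = 0.077 − 0.0177 = 0.0593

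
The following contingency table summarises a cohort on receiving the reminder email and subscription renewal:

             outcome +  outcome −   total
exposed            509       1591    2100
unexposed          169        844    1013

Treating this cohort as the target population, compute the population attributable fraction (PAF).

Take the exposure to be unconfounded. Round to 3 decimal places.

p₁ = P(outcome | exposed) = 509/2100 = 0.24238
p₀ = P(outcome | unexposed) = 169/1013 = 0.16683
Exposure prevalence π = 2100/3113 = 0.67459; overall risk P(Y=1) = 0.2178.
Under exogeneity, PAF = [P(Y=1) − p₀]/P(Y=1).
PAF = (0.2178 − 0.16683) / 0.2178 ≈ 0.2340

PAF ≈ 0.234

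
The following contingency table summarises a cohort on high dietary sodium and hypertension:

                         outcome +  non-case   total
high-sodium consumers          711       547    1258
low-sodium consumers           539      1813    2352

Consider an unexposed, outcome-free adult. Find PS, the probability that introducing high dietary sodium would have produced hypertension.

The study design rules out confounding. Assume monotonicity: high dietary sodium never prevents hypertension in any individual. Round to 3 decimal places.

PS ≈ 0.436

p₁ = P(outcome | exposed) = 711/1258 = 0.56518
p₀ = P(outcome | unexposed) = 539/2352 = 0.22917
Under exogeneity and monotonicity, PS = (p₁ − p₀)/(1 − p₀).
PS = (0.56518 − 0.22917) / 0.77083 ≈ 0.4359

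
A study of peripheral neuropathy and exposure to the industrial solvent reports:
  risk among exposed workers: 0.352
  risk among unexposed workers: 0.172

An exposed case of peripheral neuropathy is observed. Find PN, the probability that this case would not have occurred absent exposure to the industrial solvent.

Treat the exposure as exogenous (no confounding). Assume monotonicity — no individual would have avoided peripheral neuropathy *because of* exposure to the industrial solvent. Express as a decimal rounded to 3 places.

PN ≈ 0.511

Let p₁ = 0.352, p₀ = 0.172.
Under exogeneity and monotonicity, PN = (p₁ − p₀) / p₁.
PN = (0.352 − 0.172) / 0.352 = 0.18 / 0.352 ≈ 0.5114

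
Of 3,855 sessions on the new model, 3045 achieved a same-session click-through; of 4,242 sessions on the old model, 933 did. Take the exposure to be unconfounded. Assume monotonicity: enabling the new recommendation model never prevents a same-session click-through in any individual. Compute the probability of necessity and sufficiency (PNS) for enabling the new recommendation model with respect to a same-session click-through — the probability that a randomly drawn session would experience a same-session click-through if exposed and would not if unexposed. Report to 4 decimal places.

p₁ = P(outcome | exposed) = 3045/3855 = 0.78988
p₀ = P(outcome | unexposed) = 933/4242 = 0.21994
Under exogeneity and monotonicity, PNS = p₁ − p₀.
PNS = 0.78988 − 0.21994 = 0.56994

PNS ≈ 0.5699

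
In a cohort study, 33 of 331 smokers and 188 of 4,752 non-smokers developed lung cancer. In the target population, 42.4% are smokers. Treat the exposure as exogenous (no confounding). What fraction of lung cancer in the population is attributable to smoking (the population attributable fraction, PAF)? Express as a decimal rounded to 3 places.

p₁ = P(outcome | exposed) = 33/331 = 0.099698
p₀ = P(outcome | unexposed) = 188/4752 = 0.039562
Overall risk P(Y=1) = π·p₁ + (1−π)·p₀ = 0.424×0.099698 + 0.576×0.039562 = 0.06506.
Under exogeneity, PAF = [P(Y=1) − p₀] / P(Y=1).
PAF = (0.06506 − 0.039562) / 0.06506 ≈ 0.3919

PAF ≈ 0.392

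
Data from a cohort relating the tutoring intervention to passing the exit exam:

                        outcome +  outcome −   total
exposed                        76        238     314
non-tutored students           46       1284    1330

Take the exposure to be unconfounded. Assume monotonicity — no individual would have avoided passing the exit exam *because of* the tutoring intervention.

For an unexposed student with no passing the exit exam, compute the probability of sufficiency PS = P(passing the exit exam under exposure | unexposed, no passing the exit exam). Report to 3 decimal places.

p₁ = P(outcome | exposed) = 76/314 = 0.24204
p₀ = P(outcome | unexposed) = 46/1330 = 0.034586
Under exogeneity and monotonicity, PS = (p₁ − p₀)/(1 − p₀).
PS = (0.24204 − 0.034586) / 0.96541 ≈ 0.2149

PS ≈ 0.215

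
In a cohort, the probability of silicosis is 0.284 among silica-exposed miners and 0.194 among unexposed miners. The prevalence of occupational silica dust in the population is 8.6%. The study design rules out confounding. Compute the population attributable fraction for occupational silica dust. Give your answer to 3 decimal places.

Let p₁ = 0.284, p₀ = 0.194.
Overall risk P(Y=1) = π·p₁ + (1−π)·p₀ = 0.086×0.284 + 0.914×0.194 = 0.20174.
Under exogeneity, PAF = [P(Y=1) − p₀] / P(Y=1).
PAF = (0.20174 − 0.194) / 0.20174 ≈ 0.0384

PAF ≈ 0.038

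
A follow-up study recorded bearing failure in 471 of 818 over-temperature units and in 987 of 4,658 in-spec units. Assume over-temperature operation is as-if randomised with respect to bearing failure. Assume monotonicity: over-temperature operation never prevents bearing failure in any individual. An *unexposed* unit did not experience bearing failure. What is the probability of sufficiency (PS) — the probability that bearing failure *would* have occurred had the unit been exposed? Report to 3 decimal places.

p₁ = P(outcome | exposed) = 471/818 = 0.57579
p₀ = P(outcome | unexposed) = 987/4658 = 0.21189
Under exogeneity and monotonicity, PS = (p₁ − p₀) / (1 − p₀).
PS = (0.57579 − 0.21189) / (1 − 0.21189) = 0.3639 / 0.78811 ≈ 0.4617

PS ≈ 0.462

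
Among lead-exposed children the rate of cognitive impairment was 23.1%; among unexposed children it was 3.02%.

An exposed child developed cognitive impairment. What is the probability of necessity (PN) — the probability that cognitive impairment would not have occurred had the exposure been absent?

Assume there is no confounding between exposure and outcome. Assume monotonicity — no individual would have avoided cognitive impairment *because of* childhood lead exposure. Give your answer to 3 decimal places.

PN ≈ 0.869

p₁ = 0.231, p₀ = 0.0302.
Under exogeneity and monotonicity, PN = (p₁ − p₀) / p₁.
PN = (0.231 − 0.0302) / 0.231 = 0.2008 / 0.231 ≈ 0.8693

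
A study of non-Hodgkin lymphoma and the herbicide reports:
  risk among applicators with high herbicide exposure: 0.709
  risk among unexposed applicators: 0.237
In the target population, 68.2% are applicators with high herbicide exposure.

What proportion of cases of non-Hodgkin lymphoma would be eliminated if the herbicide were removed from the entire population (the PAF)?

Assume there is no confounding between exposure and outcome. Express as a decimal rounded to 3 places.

PAF ≈ 0.576

Let p₁ = 0.709, p₀ = 0.237.
Overall risk P(Y=1) = π·p₁ + (1−π)·p₀ = 0.682×0.709 + 0.318×0.237 = 0.5589.
Under exogeneity, PAF = [P(Y=1) − p₀] / P(Y=1).
PAF = (0.5589 − 0.237) / 0.5589 ≈ 0.5760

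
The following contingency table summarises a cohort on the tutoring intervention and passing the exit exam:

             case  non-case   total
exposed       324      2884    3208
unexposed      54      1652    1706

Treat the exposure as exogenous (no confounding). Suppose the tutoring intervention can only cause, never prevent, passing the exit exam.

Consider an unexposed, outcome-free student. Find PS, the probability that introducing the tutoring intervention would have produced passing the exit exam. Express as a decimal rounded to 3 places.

p₁ = P(outcome | exposed) = 324/3208 = 0.101
p₀ = P(outcome | unexposed) = 54/1706 = 0.031653
Under exogeneity and monotonicity, PS = (p₁ − p₀) / (1 − p₀).
PS = (0.101 − 0.031653) / (1 − 0.031653) = 0.069345 / 0.96835 ≈ 0.0716

PS ≈ 0.072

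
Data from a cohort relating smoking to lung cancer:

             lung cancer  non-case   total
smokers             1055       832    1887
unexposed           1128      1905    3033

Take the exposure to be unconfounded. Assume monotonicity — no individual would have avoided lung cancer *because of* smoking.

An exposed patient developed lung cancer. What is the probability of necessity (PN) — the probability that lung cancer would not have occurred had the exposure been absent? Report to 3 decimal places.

PN ≈ 0.335

p₁ = P(outcome | exposed) = 1055/1887 = 0.55909
p₀ = P(outcome | unexposed) = 1128/3033 = 0.37191
Under exogeneity and monotonicity, PN = (p₁ − p₀) / p₁.
PN = (0.55909 − 0.37191) / 0.55909 = 0.18718 / 0.55909 ≈ 0.3348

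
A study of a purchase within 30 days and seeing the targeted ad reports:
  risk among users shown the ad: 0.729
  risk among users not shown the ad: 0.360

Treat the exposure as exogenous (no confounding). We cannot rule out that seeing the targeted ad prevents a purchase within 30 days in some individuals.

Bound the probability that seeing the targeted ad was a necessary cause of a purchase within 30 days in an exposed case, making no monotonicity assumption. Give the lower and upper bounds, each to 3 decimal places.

Let p₁ = 0.729, p₀ = 0.36.
Under exogeneity alone the bounds on PN are max{0,(p₁−p₀)/p₁} ≤ PN ≤ min{1,(1−p₀)/p₁}.
  lower = (p₁ − p₀)/p₁ = 0.369 / 0.729 ≈ 0.5062
  upper = min{1, (1 − p₀)/p₁} = 0.64 / 0.729 ≈ 0.8779

0.506 ≤ PN ≤ 0.878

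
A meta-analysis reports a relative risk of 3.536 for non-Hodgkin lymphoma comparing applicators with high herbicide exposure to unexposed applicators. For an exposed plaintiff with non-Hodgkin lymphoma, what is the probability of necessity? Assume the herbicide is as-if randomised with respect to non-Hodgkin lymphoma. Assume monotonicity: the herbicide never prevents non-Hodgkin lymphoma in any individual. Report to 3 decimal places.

Under exogeneity and monotonicity, PN = (RR − 1) / RR = 1 − 1/RR.
PN = (3.536 − 1) / 3.536 = 2.536 / 3.536 ≈ 0.7172

PN ≈ 0.717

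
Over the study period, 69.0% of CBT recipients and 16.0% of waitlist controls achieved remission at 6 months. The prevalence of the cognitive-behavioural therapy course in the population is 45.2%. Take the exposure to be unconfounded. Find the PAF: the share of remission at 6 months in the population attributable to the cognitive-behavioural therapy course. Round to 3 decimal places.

PAF ≈ 0.600

p₁ = 0.69, p₀ = 0.16.
Overall risk P(Y=1) = π·p₁ + (1−π)·p₀ = 0.452×0.69 + 0.548×0.16 = 0.39956.
Under exogeneity, PAF = [P(Y=1) − p₀] / P(Y=1).
PAF = (0.39956 − 0.16) / 0.39956 ≈ 0.5996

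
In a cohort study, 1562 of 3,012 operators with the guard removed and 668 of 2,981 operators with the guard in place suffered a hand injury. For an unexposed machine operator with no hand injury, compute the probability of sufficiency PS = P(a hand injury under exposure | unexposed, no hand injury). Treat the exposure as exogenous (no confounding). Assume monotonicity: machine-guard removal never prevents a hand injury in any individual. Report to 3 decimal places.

p₁ = P(outcome | exposed) = 1562/3012 = 0.51859
p₀ = P(outcome | unexposed) = 668/2981 = 0.22409
Under exogeneity and monotonicity, PS = (p₁ − p₀) / (1 − p₀).
PS = (0.51859 − 0.22409) / (1 − 0.22409) = 0.29451 / 0.77591 ≈ 0.3796

PS ≈ 0.380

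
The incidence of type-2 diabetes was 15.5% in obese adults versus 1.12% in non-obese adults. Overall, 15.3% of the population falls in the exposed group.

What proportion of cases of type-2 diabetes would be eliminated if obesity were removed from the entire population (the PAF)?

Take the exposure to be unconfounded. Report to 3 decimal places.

PAF ≈ 0.663

p₁ = 0.155, p₀ = 0.0112.
Overall risk P(Y=1) = π·p₁ + (1−π)·p₀ = 0.153×0.155 + 0.847×0.0112 = 0.033201.
Under exogeneity, PAF = [P(Y=1) − p₀] / P(Y=1).
PAF = (0.033201 − 0.0112) / 0.033201 ≈ 0.6627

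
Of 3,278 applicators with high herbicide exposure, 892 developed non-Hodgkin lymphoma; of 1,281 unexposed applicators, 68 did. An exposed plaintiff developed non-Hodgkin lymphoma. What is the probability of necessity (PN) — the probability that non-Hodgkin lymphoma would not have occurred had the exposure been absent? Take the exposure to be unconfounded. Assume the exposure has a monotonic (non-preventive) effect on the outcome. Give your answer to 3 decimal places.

PN ≈ 0.805

p₁ = P(outcome | exposed) = 892/3278 = 0.27212
p₀ = P(outcome | unexposed) = 68/1281 = 0.053084
Under exogeneity and monotonicity, PN = (p₁ − p₀) / p₁.
PN = (0.27212 − 0.053084) / 0.27212 = 0.21903 / 0.27212 ≈ 0.8049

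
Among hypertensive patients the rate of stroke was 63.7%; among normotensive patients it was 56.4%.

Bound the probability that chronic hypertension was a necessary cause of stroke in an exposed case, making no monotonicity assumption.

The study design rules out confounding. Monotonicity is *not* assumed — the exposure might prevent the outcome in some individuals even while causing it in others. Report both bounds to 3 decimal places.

p₁ = 0.637, p₀ = 0.564.
Under exogeneity alone the bounds on PN are max{0,(p₁−p₀)/p₁} ≤ PN ≤ min{1,(1−p₀)/p₁}.
  lower = (p₁ − p₀)/p₁ = 0.073 / 0.637 ≈ 0.1146
  upper = min{1, (1 − p₀)/p₁} = 0.436 / 0.637 ≈ 0.6845

0.115 ≤ PN ≤ 0.684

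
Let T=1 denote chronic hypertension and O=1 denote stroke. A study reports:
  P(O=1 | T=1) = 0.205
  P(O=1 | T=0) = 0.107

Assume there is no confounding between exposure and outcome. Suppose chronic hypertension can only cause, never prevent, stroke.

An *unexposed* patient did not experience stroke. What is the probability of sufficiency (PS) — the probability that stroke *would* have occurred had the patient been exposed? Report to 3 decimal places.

Let p₁ = 0.205, p₀ = 0.107.
Under exogeneity and monotonicity, PS = (p₁ − p₀) / (1 − p₀).
PS = (0.205 − 0.107) / (1 − 0.107) = 0.098 / 0.893 ≈ 0.1097

PS ≈ 0.110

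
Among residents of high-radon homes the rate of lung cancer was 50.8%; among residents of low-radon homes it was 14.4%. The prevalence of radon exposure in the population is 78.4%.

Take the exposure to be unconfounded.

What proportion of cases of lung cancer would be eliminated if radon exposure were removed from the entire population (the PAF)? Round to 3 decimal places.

PAF ≈ 0.665

p₁ = 0.508, p₀ = 0.144.
Overall risk P(Y=1) = π·p₁ + (1−π)·p₀ = 0.784×0.508 + 0.216×0.144 = 0.42938.
Under exogeneity, PAF = [P(Y=1) − p₀] / P(Y=1).
PAF = (0.42938 − 0.144) / 0.42938 ≈ 0.6646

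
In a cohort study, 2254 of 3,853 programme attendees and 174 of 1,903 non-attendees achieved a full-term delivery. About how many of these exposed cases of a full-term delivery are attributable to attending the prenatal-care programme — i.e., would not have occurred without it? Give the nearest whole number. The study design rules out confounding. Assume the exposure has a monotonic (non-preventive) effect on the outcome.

about 1902 cases

p₁ = P(outcome | exposed) = 2254/3853 = 0.585
p₀ = P(outcome | unexposed) = 174/1903 = 0.091435
PN = (p₁ − p₀)/p₁ = (0.585 − 0.091435) / 0.585 ≈ 0.84370.
Attributable cases ≈ PN × (exposed cases) = 0.84370 × 2254 ≈ 1901.70.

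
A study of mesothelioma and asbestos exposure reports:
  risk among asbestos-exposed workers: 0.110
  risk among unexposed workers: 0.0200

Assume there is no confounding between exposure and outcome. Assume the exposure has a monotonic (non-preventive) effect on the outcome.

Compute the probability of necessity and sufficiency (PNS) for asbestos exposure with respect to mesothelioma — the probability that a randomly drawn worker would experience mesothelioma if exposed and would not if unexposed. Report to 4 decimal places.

PNS ≈ 0.0900

Let p₁ = 0.11, p₀ = 0.02.
Under exogeneity and monotonicity, PNS = p₁ − p₀.
PNS = 0.11 − 0.02 = 0.09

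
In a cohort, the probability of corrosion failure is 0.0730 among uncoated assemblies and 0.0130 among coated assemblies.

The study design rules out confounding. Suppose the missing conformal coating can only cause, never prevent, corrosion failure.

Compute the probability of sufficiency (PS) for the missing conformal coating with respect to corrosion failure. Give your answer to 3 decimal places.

Let p₁ = 0.073, p₀ = 0.013.
Under exogeneity and monotonicity, PS = (p₁ − p₀) / (1 − p₀).
PS = (0.073 − 0.013) / (1 − 0.013) = 0.06 / 0.987 ≈ 0.0608

PS ≈ 0.061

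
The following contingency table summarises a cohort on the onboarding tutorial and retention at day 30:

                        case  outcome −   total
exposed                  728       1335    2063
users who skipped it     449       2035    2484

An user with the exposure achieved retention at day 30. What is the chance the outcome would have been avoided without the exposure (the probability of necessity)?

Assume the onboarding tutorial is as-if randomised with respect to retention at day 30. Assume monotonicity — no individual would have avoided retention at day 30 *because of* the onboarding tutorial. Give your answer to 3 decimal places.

PN ≈ 0.488

p₁ = P(outcome | exposed) = 728/2063 = 0.35288
p₀ = P(outcome | unexposed) = 449/2484 = 0.18076
Under exogeneity and monotonicity, PN = (p₁ − p₀)/p₁.
PN = (0.35288 − 0.18076) / 0.35288 ≈ 0.4878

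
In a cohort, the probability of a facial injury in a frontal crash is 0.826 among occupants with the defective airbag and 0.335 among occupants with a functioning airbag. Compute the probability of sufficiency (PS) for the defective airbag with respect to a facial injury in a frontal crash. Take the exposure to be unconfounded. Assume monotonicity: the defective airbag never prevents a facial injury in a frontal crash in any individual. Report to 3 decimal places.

PS ≈ 0.738

Let p₁ = 0.826, p₀ = 0.335.
Under exogeneity and monotonicity, PS = (p₁ − p₀) / (1 − p₀).
PS = (0.826 − 0.335) / (1 − 0.335) = 0.491 / 0.665 ≈ 0.7383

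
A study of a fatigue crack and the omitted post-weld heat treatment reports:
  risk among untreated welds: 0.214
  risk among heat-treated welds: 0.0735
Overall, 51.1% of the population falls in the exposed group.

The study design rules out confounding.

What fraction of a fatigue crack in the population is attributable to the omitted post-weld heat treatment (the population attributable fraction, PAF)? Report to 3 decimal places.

PAF ≈ 0.494

Let p₁ = 0.214, p₀ = 0.0735.
Overall risk P(Y=1) = π·p₁ + (1−π)·p₀ = 0.511×0.214 + 0.489×0.0735 = 0.1453.
Under exogeneity, PAF = [P(Y=1) − p₀] / P(Y=1).
PAF = (0.1453 − 0.0735) / 0.1453 ≈ 0.4941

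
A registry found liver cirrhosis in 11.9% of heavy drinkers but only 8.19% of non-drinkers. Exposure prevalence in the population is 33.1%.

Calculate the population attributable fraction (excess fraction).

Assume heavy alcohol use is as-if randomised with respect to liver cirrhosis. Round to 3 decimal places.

p₁ = 0.119, p₀ = 0.0819.
Overall risk P(Y=1) = π·p₁ + (1−π)·p₀ = 0.331×0.119 + 0.669×0.0819 = 0.09418.
Under exogeneity, PAF = [P(Y=1) − p₀] / P(Y=1).
PAF = (0.09418 − 0.0819) / 0.09418 ≈ 0.1304

PAF ≈ 0.130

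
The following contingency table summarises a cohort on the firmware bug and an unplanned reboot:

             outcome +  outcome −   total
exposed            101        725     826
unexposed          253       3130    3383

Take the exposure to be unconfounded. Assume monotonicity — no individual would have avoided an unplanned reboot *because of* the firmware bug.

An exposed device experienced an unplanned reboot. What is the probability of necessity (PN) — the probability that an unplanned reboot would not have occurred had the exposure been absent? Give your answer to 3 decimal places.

PN ≈ 0.388

p₁ = P(outcome | exposed) = 101/826 = 0.12228
p₀ = P(outcome | unexposed) = 253/3383 = 0.074786
Under exogeneity and monotonicity, PN = (p₁ − p₀) / p₁.
PN = (0.12228 − 0.074786) / 0.12228 = 0.04749 / 0.12228 ≈ 0.3884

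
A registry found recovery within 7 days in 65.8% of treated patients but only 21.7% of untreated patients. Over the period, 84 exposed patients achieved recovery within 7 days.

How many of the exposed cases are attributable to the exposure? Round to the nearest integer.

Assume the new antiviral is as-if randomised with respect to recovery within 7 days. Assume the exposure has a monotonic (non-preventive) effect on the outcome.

about 56 cases

p₁ = 0.658, p₀ = 0.217.
PN = (p₁ − p₀)/p₁ = (0.658 − 0.217) / 0.658 ≈ 0.67021.
Attributable cases ≈ PN × (exposed cases) = 0.67021 × 84 ≈ 56.30.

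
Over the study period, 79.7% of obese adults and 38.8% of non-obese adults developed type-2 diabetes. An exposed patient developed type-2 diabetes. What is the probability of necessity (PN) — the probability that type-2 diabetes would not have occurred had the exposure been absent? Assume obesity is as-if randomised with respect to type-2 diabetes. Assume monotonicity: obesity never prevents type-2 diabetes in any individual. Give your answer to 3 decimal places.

p₁ = 0.797, p₀ = 0.388.
Under exogeneity and monotonicity, PN = (p₁ − p₀) / p₁.
PN = (0.797 − 0.388) / 0.797 = 0.409 / 0.797 ≈ 0.5132

PN ≈ 0.513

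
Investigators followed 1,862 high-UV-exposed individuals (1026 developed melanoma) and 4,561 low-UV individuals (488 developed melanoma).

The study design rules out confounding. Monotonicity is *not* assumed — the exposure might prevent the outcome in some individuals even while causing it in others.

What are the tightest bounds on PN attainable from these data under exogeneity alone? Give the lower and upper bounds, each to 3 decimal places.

p₁ = P(outcome | exposed) = 1026/1862 = 0.55102
p₀ = P(outcome | unexposed) = 488/4561 = 0.10699
Under exogeneity alone the bounds on PN are max{0,(p₁−p₀)/p₁} ≤ PN ≤ min{1,(1−p₀)/p₁}.
  lower = (p₁ − p₀)/p₁ = 0.44403 / 0.55102 ≈ 0.8058
  upper = min{1, (1 − p₀)/p₁} = 0.89301 / 0.55102 ≈ 1.6206 → capped at 1

0.806 ≤ PN ≤ 1.000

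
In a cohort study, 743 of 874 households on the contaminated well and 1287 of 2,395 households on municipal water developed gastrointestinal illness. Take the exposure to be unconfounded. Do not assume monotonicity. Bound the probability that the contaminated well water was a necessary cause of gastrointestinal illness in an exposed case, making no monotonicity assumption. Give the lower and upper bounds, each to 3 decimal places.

p₁ = P(outcome | exposed) = 743/874 = 0.85011
p₀ = P(outcome | unexposed) = 1287/2395 = 0.53737
Under exogeneity alone the bounds on PN are max{0,(p₁−p₀)/p₁} ≤ PN ≤ min{1,(1−p₀)/p₁}.
  lower = (p₁ − p₀)/p₁ = 0.31274 / 0.85011 ≈ 0.3679
  upper = min{1, (1 − p₀)/p₁} = 0.46263 / 0.85011 ≈ 0.5442

0.368 ≤ PN ≤ 0.544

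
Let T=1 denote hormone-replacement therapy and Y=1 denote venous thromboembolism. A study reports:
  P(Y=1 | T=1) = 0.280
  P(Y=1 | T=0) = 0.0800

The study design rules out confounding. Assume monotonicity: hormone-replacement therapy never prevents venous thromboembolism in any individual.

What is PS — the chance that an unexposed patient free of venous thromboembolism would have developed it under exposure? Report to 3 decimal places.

PS ≈ 0.217

Let p₁ = 0.28, p₀ = 0.08.
Under exogeneity and monotonicity, PS = (p₁ − p₀) / (1 − p₀).
PS = (0.28 − 0.08) / (1 − 0.08) = 0.2 / 0.92 ≈ 0.2174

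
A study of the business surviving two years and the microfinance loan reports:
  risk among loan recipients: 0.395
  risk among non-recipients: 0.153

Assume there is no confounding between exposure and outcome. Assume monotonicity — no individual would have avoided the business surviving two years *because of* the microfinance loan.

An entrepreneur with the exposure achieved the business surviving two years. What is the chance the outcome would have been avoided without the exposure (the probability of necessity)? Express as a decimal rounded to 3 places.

Let p₁ = 0.395, p₀ = 0.153.
Under exogeneity and monotonicity, PN = (p₁ − p₀) / p₁.
PN = (0.395 − 0.153) / 0.395 = 0.242 / 0.395 ≈ 0.6127

PN ≈ 0.613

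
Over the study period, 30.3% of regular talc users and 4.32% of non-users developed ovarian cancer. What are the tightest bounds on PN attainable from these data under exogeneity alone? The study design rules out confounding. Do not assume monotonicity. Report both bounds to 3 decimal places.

0.857 ≤ PN ≤ 1.000

p₁ = 0.303, p₀ = 0.0432.
Under exogeneity alone the bounds on PN are max{0,(p₁−p₀)/p₁} ≤ PN ≤ min{1,(1−p₀)/p₁}.
  lower = (p₁ − p₀)/p₁ = 0.2598 / 0.303 ≈ 0.8574
  upper = min{1, (1 − p₀)/p₁} = 0.9568 / 0.303 ≈ 3.1578 → capped at 1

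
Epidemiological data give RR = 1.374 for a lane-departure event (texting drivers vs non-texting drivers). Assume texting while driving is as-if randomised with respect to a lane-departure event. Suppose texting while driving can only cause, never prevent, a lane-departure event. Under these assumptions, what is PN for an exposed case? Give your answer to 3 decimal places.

PN ≈ 0.272

Under exogeneity and monotonicity, PN = (RR − 1) / RR = 1 − 1/RR.
PN = (1.374 − 1) / 1.374 = 0.374 / 1.374 ≈ 0.2722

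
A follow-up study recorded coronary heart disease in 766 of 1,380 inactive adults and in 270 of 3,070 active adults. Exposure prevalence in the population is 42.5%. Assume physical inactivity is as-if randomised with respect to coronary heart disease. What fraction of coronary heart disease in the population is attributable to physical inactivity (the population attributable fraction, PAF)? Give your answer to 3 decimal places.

p₁ = P(outcome | exposed) = 766/1380 = 0.55507
p₀ = P(outcome | unexposed) = 270/3070 = 0.087948
Overall risk P(Y=1) = π·p₁ + (1−π)·p₀ = 0.425×0.55507 + 0.575×0.087948 = 0.28648.
Under exogeneity, PAF = [P(Y=1) − p₀] / P(Y=1).
PAF = (0.28648 − 0.087948) / 0.28648 ≈ 0.6930

PAF ≈ 0.693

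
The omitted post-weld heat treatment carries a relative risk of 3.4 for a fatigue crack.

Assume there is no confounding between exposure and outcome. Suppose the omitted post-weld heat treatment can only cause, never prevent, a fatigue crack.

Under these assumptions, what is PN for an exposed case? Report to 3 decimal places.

Under exogeneity and monotonicity, PN = (RR − 1) / RR = 1 − 1/RR.
PN = (3.4 − 1) / 3.4 = 2.4 / 3.4 ≈ 0.7059

PN ≈ 0.706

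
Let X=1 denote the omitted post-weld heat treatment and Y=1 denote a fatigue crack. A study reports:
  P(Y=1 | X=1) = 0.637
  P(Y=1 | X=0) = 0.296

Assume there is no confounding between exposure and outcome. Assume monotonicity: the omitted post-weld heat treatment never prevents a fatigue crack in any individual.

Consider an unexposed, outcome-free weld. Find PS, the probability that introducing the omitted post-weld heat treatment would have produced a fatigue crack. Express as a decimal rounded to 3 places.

Let p₁ = 0.637, p₀ = 0.296.
Under exogeneity and monotonicity, PS = (p₁ − p₀) / (1 − p₀).
PS = (0.637 − 0.296) / (1 − 0.296) = 0.341 / 0.704 ≈ 0.4844

PS ≈ 0.484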